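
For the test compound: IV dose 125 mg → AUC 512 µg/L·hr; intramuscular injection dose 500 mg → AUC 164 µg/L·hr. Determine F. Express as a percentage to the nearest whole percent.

F = (AUC_ev / D_ev) / (AUC_iv / D_iv)
  = (164/500) / (512/125)
  = 0.328 / 4.096 = 0.0801
  = 8.01%

F = 8%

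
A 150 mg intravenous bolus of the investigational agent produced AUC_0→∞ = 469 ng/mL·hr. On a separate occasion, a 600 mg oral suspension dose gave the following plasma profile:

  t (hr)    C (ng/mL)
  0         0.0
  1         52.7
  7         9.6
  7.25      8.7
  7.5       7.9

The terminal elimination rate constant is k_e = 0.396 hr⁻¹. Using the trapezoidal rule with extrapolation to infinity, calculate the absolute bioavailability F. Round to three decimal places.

Trapezoidal AUC_0→7.5 (oral suspension):
  [0→1]: (0.0+52.7)/2 × 1 = 26.35
  [1→7]: (52.7+9.6)/2 × 6 = 186.9
  [7→7.25]: (9.6+8.7)/2 × 0.25 = 2.2875
  [7.25→7.5]: (8.7+7.9)/2 × 0.25 = 2.075
  Sum = 217.6125 ng/mL·hr
Tail: C_last/k_e = 7.9/0.396 = 19.949
AUC_0→∞ (oral suspension) = 217.6125 + 19.949 = 237.5615 ng/mL·hr
F = (AUC_ev/D_ev)/(AUC_iv/D_iv) = (237.5615/600)/(469/150) = 0.395936/3.12667 = 0.1266

F = 0.127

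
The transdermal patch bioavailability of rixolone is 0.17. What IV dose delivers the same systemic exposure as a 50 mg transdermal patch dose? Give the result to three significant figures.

Systemic exposure from an extravascular dose = F × D_ev, so the equivalent IV dose is F × D_ev.
D_iv = F × D_ev = 0.17 × 50 = 8.5 mg

D_iv = 8.50 mg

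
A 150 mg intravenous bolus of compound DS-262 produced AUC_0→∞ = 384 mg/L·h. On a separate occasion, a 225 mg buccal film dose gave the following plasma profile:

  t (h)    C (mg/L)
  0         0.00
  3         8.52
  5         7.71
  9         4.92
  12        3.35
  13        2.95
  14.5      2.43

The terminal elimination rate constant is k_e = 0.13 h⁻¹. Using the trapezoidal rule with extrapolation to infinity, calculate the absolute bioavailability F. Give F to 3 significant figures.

Trapezoidal AUC_0→14.5 (buccal film):
  [0→3]: (0.00+8.52)/2 × 3 = 12.78
  [3→5]: (8.52+7.71)/2 × 2 = 16.23
  [5→9]: (7.71+4.92)/2 × 4 = 25.26
  [9→12]: (4.92+3.35)/2 × 3 = 12.405
  [12→13]: (3.35+2.95)/2 × 1 = 3.15
  [13→14.5]: (2.95+2.43)/2 × 1.5 = 4.035
  Sum = 73.86 mg/L·h
Tail: C_last/k_e = 2.43/0.13 = 18.692
AUC_0→∞ (buccal film) = 73.86 + 18.692 = 92.552 mg/L·h
F = (AUC_ev/D_ev)/(AUC_iv/D_iv) = (92.552/225)/(384/150) = 0.411342/2.56 = 0.1607

F = 0.161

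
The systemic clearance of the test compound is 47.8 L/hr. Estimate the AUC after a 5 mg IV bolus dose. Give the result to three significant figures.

AUC = 0.105 mg/L·hr

AUC_0→∞ = Dose_iv / CL
        = 5 / 47.8 = 0.104603 mg/L·hr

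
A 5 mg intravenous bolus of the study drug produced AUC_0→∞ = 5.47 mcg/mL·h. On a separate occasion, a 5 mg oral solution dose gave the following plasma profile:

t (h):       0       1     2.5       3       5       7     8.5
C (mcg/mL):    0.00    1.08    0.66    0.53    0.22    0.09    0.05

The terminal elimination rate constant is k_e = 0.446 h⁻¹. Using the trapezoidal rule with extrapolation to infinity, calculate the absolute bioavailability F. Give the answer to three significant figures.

F = 0.625

Trapezoidal AUC_0→8.5 (oral solution):
  [0→1]: (0.00+1.08)/2 × 1 = 0.54
  [1→2.5]: (1.08+0.66)/2 × 1.5 = 1.305
  [2.5→3]: (0.66+0.53)/2 × 0.5 = 0.2975
  [3→5]: (0.53+0.22)/2 × 2 = 0.75
  [5→7]: (0.22+0.09)/2 × 2 = 0.31
  [7→8.5]: (0.09+0.05)/2 × 1.5 = 0.105
  Sum = 3.3075 mcg/mL·h
Tail: C_last/k_e = 0.05/0.446 = 0.112
AUC_0→∞ (oral solution) = 3.3075 + 0.112 = 3.4195 mcg/mL·h
F = (AUC_ev/D_ev)/(AUC_iv/D_iv) = (3.4195/5)/(5.47/5) = 0.6839/1.094 = 0.6251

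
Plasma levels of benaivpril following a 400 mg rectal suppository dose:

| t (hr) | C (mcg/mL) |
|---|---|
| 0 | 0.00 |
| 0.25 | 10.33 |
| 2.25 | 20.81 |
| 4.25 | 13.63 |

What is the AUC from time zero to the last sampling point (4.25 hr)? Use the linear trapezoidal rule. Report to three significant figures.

AUC = 66.9 mcg/mL·hr

Trapezoidal AUC_0→4.25:
  [0→0.25]: (0.00+10.33)/2 × 0.25 = 1.29125
  [0.25→2.25]: (10.33+20.81)/2 × 2 = 31.14
  [2.25→4.25]: (20.81+13.63)/2 × 2 = 34.44
  Sum = 66.87125 mcg/mL·hr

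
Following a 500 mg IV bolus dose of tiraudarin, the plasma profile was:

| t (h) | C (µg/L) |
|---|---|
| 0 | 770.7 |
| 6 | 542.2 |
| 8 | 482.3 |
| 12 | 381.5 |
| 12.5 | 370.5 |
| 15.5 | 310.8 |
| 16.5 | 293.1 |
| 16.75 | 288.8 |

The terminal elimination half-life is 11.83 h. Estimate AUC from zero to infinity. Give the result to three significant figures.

Trapezoidal AUC_0→16.75:
  [0→6]: (770.7+542.2)/2 × 6 = 3938.7
  [6→8]: (542.2+482.3)/2 × 2 = 1024.5
  [8→12]: (482.3+381.5)/2 × 4 = 1727.6
  [12→12.5]: (381.5+370.5)/2 × 0.5 = 188.0
  [12.5→15.5]: (370.5+310.8)/2 × 3 = 1021.95
  [15.5→16.5]: (310.8+293.1)/2 × 1 = 301.95
  [16.5→16.75]: (293.1+288.8)/2 × 0.25 = 72.7375
  Sum = 8275.4375 µg/L·h
k_e = ln2 / t½ = 0.693147 / 11.83 = 0.0586 h^-1
Extrapolated tail: C_last / k_e = 288.8 / 0.0586 = 4928.328
AUC_0→∞ = 8275.4375 + 4928.328 = 13203.7655 µg/L·h

AUC = 13200 µg/L·h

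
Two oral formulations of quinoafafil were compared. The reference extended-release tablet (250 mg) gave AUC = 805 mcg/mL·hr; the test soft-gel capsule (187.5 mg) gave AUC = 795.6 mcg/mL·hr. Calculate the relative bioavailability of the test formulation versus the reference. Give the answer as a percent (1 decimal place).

F_rel = (AUC_test/D_test) / (AUC_ref/D_ref)
      = (795.6/187.5) / (805/250)
      = 4.2432 / 3.22 = 1.3178 = 131.78%

F_rel = 131.8%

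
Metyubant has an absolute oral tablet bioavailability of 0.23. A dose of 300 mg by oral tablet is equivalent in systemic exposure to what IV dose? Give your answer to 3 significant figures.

Systemic exposure from an extravascular dose = F × D_ev, so the equivalent IV dose is F × D_ev.
D_iv = F × D_ev = 0.23 × 300 = 69 mg

D_iv = 69.0 mg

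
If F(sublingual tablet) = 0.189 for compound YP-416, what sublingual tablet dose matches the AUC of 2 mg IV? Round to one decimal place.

D_sublingual = 10.6 mg

For equal systemic exposure: F × D_ev = D_iv
D_ev = D_iv / F = 2 / 0.189 = 10.582 mg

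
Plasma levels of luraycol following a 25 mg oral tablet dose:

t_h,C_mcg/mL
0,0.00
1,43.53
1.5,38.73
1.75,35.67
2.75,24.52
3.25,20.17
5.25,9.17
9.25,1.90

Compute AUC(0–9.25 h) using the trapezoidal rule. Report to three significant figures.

Trapezoidal AUC_0→9.25:
  [0→1]: (0.00+43.53)/2 × 1 = 21.765
  [1→1.5]: (43.53+38.73)/2 × 0.5 = 20.565
  [1.5→1.75]: (38.73+35.67)/2 × 0.25 = 9.3
  [1.75→2.75]: (35.67+24.52)/2 × 1 = 30.095
  [2.75→3.25]: (24.52+20.17)/2 × 0.5 = 11.1725
  [3.25→5.25]: (20.17+9.17)/2 × 2 = 29.34
  [5.25→9.25]: (9.17+1.90)/2 × 4 = 22.14
  Sum = 144.3775 mcg/mL·h

AUC = 144 mcg/mL·h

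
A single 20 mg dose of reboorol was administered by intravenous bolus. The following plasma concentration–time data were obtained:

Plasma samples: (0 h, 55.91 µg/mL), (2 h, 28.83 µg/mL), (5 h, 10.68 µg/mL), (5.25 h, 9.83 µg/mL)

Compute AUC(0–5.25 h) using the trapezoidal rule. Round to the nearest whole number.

Trapezoidal AUC_0→5.25:
  [0→2]: (55.91+28.83)/2 × 2 = 84.74
  [2→5]: (28.83+10.68)/2 × 3 = 59.265
  [5→5.25]: (10.68+9.83)/2 × 0.25 = 2.56375
  Sum = 146.56875 µg/mL·h

AUC = 147 µg/mL·h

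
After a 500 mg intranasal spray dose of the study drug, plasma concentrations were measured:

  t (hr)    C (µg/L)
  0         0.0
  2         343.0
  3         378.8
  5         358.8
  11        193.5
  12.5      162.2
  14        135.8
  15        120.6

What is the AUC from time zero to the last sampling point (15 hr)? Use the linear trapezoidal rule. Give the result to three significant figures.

AUC = 3720 µg/L·hr

Trapezoidal AUC_0→15:
  [0→2]: (0.0+343.0)/2 × 2 = 343.0
  [2→3]: (343.0+378.8)/2 × 1 = 360.9
  [3→5]: (378.8+358.8)/2 × 2 = 737.6
  [5→11]: (358.8+193.5)/2 × 6 = 1656.9
  [11→12.5]: (193.5+162.2)/2 × 1.5 = 266.775
  [12.5→14]: (162.2+135.8)/2 × 1.5 = 223.5
  [14→15]: (135.8+120.6)/2 × 1 = 128.2
  Sum = 3716.875 µg/L·hr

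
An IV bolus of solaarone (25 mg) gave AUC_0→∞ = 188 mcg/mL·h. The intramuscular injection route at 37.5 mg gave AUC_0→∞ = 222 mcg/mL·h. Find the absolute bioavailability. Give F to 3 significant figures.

F = (AUC_ev / D_ev) / (AUC_iv / D_iv)
  = (222/37.5) / (188/25)
  = 5.92 / 7.52 = 0.7872

F = 0.787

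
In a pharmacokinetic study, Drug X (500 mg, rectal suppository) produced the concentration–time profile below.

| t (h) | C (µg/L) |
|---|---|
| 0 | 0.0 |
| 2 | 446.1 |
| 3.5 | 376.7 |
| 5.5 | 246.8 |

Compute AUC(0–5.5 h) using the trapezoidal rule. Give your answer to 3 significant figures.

AUC = 1690 µg/L·h

Trapezoidal AUC_0→5.5:
  [0→2]: (0.0+446.1)/2 × 2 = 446.1
  [2→3.5]: (446.1+376.7)/2 × 1.5 = 617.1
  [3.5→5.5]: (376.7+246.8)/2 × 2 = 623.5
  Sum = 1686.7 µg/L·h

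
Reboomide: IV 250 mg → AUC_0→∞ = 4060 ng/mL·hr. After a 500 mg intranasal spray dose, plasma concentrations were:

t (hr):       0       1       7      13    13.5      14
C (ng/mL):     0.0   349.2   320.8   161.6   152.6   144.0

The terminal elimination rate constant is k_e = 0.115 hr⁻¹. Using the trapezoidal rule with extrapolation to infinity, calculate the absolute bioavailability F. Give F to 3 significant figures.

F = 0.620

Trapezoidal AUC_0→14 (intranasal spray):
  [0→1]: (0.0+349.2)/2 × 1 = 174.6
  [1→7]: (349.2+320.8)/2 × 6 = 2010.0
  [7→13]: (320.8+161.6)/2 × 6 = 1447.2
  [13→13.5]: (161.6+152.6)/2 × 0.5 = 78.55
  [13.5→14]: (152.6+144.0)/2 × 0.5 = 74.15
  Sum = 3784.5 ng/mL·hr
Tail: C_last/k_e = 144.0/0.115 = 1252.174
AUC_0→∞ (intranasal spray) = 3784.5 + 1252.174 = 5036.674 ng/mL·hr
F = (AUC_ev/D_ev)/(AUC_iv/D_iv) = (5036.674/500)/(4060/250) = 10.073348/16.24 = 0.6203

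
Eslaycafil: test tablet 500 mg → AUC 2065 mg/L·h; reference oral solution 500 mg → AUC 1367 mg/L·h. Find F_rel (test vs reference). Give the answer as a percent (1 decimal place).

F_rel = 151.1%

F_rel = (AUC_test/D_test) / (AUC_ref/D_ref)
      = (2065/500) / (1367/500)
      = 4.13 / 2.734 = 1.5106 = 151.06%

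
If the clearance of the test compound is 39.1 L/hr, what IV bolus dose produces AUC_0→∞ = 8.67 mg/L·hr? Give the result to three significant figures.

Dose_iv = CL × AUC_0→∞
     = 39.1 × 8.67 = 338.997 mg

Dose = 339 mg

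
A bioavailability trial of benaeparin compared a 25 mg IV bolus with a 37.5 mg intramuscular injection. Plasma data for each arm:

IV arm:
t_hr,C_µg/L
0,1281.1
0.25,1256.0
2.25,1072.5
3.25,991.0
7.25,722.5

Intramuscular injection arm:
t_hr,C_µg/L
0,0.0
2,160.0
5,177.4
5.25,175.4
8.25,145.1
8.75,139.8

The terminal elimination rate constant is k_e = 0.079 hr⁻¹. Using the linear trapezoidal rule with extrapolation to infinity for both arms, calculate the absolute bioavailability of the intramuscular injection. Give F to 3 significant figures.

F = 0.124

Trapezoidal AUC_0→7.25 (IV):
  [0→0.25]: (1281.1+1256.0)/2 × 0.25 = 317.1375
  [0.25→2.25]: (1256.0+1072.5)/2 × 2 = 2328.5
  [2.25→3.25]: (1072.5+991.0)/2 × 1 = 1031.75
  [3.25→7.25]: (991.0+722.5)/2 × 4 = 3427.0
  Sum = 7104.3875 µg/L·hr
IV tail: 722.5/0.079 = 9145.570; AUC_iv,0→∞ = 7104.3875 + 9145.570 = 16249.9575 µg/L·hr
Trapezoidal AUC_0→8.75 (intramuscular injection):
  [0→2]: (0.0+160.0)/2 × 2 = 160.0
  [2→5]: (160.0+177.4)/2 × 3 = 506.1
  [5→5.25]: (177.4+175.4)/2 × 0.25 = 44.1
  [5.25→8.25]: (175.4+145.1)/2 × 3 = 480.75
  [8.25→8.75]: (145.1+139.8)/2 × 0.5 = 71.225
  Sum = 1262.175 µg/L·hr
intramuscular injection tail: 139.8/0.079 = 1769.620; AUC_ev,0→∞ = 1262.175 + 1769.620 = 3031.795 µg/L·hr
F = (AUC_ev/D_ev)/(AUC_iv/D_iv) = (3031.795/37.5)/(16249.9575/25) = 80.8479/649.9983 = 0.1244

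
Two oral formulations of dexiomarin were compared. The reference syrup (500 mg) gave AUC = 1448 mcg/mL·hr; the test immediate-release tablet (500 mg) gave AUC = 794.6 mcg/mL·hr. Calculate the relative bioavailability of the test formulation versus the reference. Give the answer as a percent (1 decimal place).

F_rel = 54.9%

F_rel = (AUC_test/D_test) / (AUC_ref/D_ref)
      = (794.6/500) / (1448/500)
      = 1.5892 / 2.896 = 0.5488 = 54.88%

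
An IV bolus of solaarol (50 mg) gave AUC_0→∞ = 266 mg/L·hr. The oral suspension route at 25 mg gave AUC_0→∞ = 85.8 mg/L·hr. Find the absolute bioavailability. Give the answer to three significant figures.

F = (AUC_ev / D_ev) / (AUC_iv / D_iv)
  = (85.8/25) / (266/50)
  = 3.432 / 5.32 = 0.6451

F = 0.645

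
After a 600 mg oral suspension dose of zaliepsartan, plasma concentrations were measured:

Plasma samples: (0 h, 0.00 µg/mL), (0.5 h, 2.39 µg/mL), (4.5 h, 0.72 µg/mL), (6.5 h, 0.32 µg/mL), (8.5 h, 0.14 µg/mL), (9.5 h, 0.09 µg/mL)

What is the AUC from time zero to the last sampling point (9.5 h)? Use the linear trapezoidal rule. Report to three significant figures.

AUC = 8.43 µg/mL·h

Trapezoidal AUC_0→9.5:
  [0→0.5]: (0.00+2.39)/2 × 0.5 = 0.5975
  [0.5→4.5]: (2.39+0.72)/2 × 4 = 6.22
  [4.5→6.5]: (0.72+0.32)/2 × 2 = 1.04
  [6.5→8.5]: (0.32+0.14)/2 × 2 = 0.46
  [8.5→9.5]: (0.14+0.09)/2 × 1 = 0.115
  Sum = 8.4325 µg/mL·h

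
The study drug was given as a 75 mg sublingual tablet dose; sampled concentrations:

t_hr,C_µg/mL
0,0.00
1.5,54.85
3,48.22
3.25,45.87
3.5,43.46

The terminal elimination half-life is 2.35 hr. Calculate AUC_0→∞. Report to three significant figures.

Trapezoidal AUC_0→3.5:
  [0→1.5]: (0.00+54.85)/2 × 1.5 = 41.1375
  [1.5→3]: (54.85+48.22)/2 × 1.5 = 77.3025
  [3→3.25]: (48.22+45.87)/2 × 0.25 = 11.76125
  [3.25→3.5]: (45.87+43.46)/2 × 0.25 = 11.16625
  Sum = 141.3675 µg/mL·hr
k_e = ln2 / t½ = 0.693147 / 2.35 = 0.2950 hr^-1
Extrapolated tail: C_last / k_e = 43.46 / 0.295 = 147.322
AUC_0→∞ = 141.3675 + 147.322 = 288.6895 µg/mL·hr

AUC = 289 µg/mL·hr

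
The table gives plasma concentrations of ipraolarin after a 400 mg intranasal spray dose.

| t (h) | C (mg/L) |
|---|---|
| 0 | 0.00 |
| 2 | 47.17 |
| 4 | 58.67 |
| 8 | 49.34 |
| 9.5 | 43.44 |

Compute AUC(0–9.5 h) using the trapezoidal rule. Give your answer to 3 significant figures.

Trapezoidal AUC_0→9.5:
  [0→2]: (0.00+47.17)/2 × 2 = 47.17
  [2→4]: (47.17+58.67)/2 × 2 = 105.84
  [4→8]: (58.67+49.34)/2 × 4 = 216.02
  [8→9.5]: (49.34+43.44)/2 × 1.5 = 69.585
  Sum = 438.615 mg/L·h

AUC = 439 mg/L·h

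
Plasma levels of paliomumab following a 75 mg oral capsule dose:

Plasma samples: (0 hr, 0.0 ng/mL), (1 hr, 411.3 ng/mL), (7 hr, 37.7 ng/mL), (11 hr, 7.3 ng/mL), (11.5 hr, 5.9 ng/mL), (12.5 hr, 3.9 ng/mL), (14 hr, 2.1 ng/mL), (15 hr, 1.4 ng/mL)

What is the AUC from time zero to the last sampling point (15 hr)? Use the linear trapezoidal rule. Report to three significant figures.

AUC = 1660 ng/mL·hr

Trapezoidal AUC_0→15:
  [0→1]: (0.0+411.3)/2 × 1 = 205.65
  [1→7]: (411.3+37.7)/2 × 6 = 1347.0
  [7→11]: (37.7+7.3)/2 × 4 = 90.0
  [11→11.5]: (7.3+5.9)/2 × 0.5 = 3.3
  [11.5→12.5]: (5.9+3.9)/2 × 1 = 4.9
  [12.5→14]: (3.9+2.1)/2 × 1.5 = 4.5
  [14→15]: (2.1+1.4)/2 × 1 = 1.75
  Sum = 1657.1 ng/mL·hr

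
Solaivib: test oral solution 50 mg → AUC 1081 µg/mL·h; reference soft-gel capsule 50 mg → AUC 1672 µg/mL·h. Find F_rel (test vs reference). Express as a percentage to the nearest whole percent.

F_rel = 65%

F_rel = (AUC_test/D_test) / (AUC_ref/D_ref)
      = (1081/50) / (1672/50)
      = 21.62 / 33.44 = 0.6465 = 64.65%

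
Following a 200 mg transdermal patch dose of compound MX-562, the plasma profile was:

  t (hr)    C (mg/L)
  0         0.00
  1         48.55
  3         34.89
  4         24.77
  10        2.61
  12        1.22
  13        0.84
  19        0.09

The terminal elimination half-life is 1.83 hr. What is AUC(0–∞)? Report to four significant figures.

AUC = 227.6 mg/L·hr

Trapezoidal AUC_0→19:
  [0→1]: (0.00+48.55)/2 × 1 = 24.275
  [1→3]: (48.55+34.89)/2 × 2 = 83.44
  [3→4]: (34.89+24.77)/2 × 1 = 29.83
  [4→10]: (24.77+2.61)/2 × 6 = 82.14
  [10→12]: (2.61+1.22)/2 × 2 = 3.83
  [12→13]: (1.22+0.84)/2 × 1 = 1.03
  [13→19]: (0.84+0.09)/2 × 6 = 2.79
  Sum = 227.335 mg/L·hr
k_e = ln2 / t½ = 0.693147 / 1.83 = 0.3788 hr^-1
Extrapolated tail: C_last / k_e = 0.09 / 0.3788 = 0.238
AUC_0→∞ = 227.335 + 0.238 = 227.573 mg/L·hr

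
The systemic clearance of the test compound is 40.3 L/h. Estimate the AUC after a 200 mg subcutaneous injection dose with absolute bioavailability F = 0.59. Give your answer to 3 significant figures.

AUC_0→∞ = F × Dose / CL
        = 0.59 × 200 / 40.3 = 2.92804 mg/L·h

AUC = 2.93 mg/L·h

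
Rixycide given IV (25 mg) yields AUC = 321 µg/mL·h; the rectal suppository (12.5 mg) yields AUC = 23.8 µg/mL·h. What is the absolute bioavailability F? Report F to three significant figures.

F = (AUC_ev / D_ev) / (AUC_iv / D_iv)
  = (23.8/12.5) / (321/25)
  = 1.904 / 12.84 = 0.1483

F = 0.148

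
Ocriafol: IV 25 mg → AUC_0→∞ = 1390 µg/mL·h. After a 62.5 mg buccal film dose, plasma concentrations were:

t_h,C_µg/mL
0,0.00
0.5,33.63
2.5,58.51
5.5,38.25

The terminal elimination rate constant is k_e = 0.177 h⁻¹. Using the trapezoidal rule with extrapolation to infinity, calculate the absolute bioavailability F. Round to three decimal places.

Trapezoidal AUC_0→5.5 (buccal film):
  [0→0.5]: (0.00+33.63)/2 × 0.5 = 8.4075
  [0.5→2.5]: (33.63+58.51)/2 × 2 = 92.14
  [2.5→5.5]: (58.51+38.25)/2 × 3 = 145.14
  Sum = 245.6875 µg/mL·h
Tail: C_last/k_e = 38.25/0.177 = 216.102
AUC_0→∞ (buccal film) = 245.6875 + 216.102 = 461.7895 µg/mL·h
F = (AUC_ev/D_ev)/(AUC_iv/D_iv) = (461.7895/62.5)/(1390/25) = 7.388632/55.6 = 0.1329

F = 0.133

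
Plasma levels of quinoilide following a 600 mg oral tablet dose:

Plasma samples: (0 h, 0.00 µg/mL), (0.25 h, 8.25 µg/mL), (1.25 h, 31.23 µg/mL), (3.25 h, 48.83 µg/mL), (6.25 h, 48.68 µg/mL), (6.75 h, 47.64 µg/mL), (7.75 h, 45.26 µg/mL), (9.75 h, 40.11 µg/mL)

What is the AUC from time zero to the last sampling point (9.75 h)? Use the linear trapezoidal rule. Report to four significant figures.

AUC = 403.0 µg/mL·h

Trapezoidal AUC_0→9.75:
  [0→0.25]: (0.00+8.25)/2 × 0.25 = 1.03125
  [0.25→1.25]: (8.25+31.23)/2 × 1 = 19.74
  [1.25→3.25]: (31.23+48.83)/2 × 2 = 80.06
  [3.25→6.25]: (48.83+48.68)/2 × 3 = 146.265
  [6.25→6.75]: (48.68+47.64)/2 × 0.5 = 24.08
  [6.75→7.75]: (47.64+45.26)/2 × 1 = 46.45
  [7.75→9.75]: (45.26+40.11)/2 × 2 = 85.37
  Sum = 402.99625 µg/mL·h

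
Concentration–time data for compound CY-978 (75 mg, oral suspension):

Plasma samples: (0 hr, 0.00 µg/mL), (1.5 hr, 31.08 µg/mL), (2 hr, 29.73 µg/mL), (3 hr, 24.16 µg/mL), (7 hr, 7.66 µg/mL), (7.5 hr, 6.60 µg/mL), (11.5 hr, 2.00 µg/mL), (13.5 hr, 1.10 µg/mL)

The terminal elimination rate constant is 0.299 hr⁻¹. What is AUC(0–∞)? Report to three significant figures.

AUC = 157 µg/mL·hr

Trapezoidal AUC_0→13.5:
  [0→1.5]: (0.00+31.08)/2 × 1.5 = 23.31
  [1.5→2]: (31.08+29.73)/2 × 0.5 = 15.2025
  [2→3]: (29.73+24.16)/2 × 1 = 26.945
  [3→7]: (24.16+7.66)/2 × 4 = 63.64
  [7→7.5]: (7.66+6.60)/2 × 0.5 = 3.565
  [7.5→11.5]: (6.60+2.00)/2 × 4 = 17.2
  [11.5→13.5]: (2.00+1.10)/2 × 2 = 3.1
  Sum = 152.9625 µg/mL·hr
Extrapolated tail: C_last / k_e = 1.10 / 0.299 = 3.679
AUC_0→∞ = 152.9625 + 3.679 = 156.6415 µg/mL·hr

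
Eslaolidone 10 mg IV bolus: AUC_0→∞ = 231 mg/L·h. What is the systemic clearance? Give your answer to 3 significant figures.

CL = 0.0433 L/h

CL = Dose_iv / AUC_0→∞
   = 10 / 231 = 0.04329 L/h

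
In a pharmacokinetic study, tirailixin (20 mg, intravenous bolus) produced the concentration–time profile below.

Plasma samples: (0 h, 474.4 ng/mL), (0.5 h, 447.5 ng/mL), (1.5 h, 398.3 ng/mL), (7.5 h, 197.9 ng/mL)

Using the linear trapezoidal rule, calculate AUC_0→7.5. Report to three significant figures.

Trapezoidal AUC_0→7.5:
  [0→0.5]: (474.4+447.5)/2 × 0.5 = 230.475
  [0.5→1.5]: (447.5+398.3)/2 × 1 = 422.9
  [1.5→7.5]: (398.3+197.9)/2 × 6 = 1788.6
  Sum = 2441.975 ng/mL·h

AUC = 2440 ng/mL·h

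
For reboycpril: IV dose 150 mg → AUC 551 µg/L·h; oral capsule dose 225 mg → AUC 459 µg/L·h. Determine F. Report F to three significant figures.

F = (AUC_ev / D_ev) / (AUC_iv / D_iv)
  = (459/225) / (551/150)
  = 2.04 / 3.67333 = 0.5554

F = 0.555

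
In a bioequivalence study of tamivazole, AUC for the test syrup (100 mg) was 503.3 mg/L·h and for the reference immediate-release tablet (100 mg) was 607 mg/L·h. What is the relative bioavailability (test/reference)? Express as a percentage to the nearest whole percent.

F_rel = (AUC_test/D_test) / (AUC_ref/D_ref)
      = (503.3/100) / (607/100)
      = 5.033 / 6.07 = 0.8292 = 82.92%

F_rel = 83%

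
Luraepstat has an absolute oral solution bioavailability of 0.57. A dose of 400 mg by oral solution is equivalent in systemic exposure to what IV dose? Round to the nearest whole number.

D_iv = 228 mg

Systemic exposure from an extravascular dose = F × D_ev, so the equivalent IV dose is F × D_ev.
D_iv = F × D_ev = 0.57 × 400 = 228 mg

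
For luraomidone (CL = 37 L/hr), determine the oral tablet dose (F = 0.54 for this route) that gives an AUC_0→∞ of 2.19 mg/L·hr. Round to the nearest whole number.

Dose = CL × AUC_0→∞ / F
     = 37 × 2.19 / 0.54 = 150.056 mg

Dose = 150 mg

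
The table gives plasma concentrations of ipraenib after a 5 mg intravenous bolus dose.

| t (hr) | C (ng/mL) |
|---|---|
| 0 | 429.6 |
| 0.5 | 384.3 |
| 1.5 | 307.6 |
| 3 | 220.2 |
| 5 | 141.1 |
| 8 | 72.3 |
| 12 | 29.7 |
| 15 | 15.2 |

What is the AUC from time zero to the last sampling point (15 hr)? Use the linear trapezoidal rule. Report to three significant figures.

AUC = 1900 ng/mL·hr

Trapezoidal AUC_0→15:
  [0→0.5]: (429.6+384.3)/2 × 0.5 = 203.475
  [0.5→1.5]: (384.3+307.6)/2 × 1 = 345.95
  [1.5→3]: (307.6+220.2)/2 × 1.5 = 395.85
  [3→5]: (220.2+141.1)/2 × 2 = 361.3
  [5→8]: (141.1+72.3)/2 × 3 = 320.1
  [8→12]: (72.3+29.7)/2 × 4 = 204.0
  [12→15]: (29.7+15.2)/2 × 3 = 67.35
  Sum = 1898.025 ng/mL·hr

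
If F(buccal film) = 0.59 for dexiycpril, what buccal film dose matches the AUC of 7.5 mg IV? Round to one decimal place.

D_buccal = 12.7 mg

For equal systemic exposure: F × D_ev = D_iv
D_ev = D_iv / F = 7.5 / 0.59 = 12.7119 mg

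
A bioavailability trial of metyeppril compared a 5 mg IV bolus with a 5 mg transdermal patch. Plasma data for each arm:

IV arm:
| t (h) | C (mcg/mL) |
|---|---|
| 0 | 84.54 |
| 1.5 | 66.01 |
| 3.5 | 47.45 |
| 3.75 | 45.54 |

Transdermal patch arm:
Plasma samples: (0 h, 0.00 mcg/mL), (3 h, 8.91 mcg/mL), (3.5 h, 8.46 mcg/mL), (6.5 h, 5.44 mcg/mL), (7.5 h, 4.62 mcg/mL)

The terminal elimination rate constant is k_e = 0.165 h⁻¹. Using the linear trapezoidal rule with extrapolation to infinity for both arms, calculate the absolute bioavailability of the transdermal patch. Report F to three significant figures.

F = 0.139

Trapezoidal AUC_0→3.75 (IV):
  [0→1.5]: (84.54+66.01)/2 × 1.5 = 112.9125
  [1.5→3.5]: (66.01+47.45)/2 × 2 = 113.46
  [3.5→3.75]: (47.45+45.54)/2 × 0.25 = 11.62375
  Sum = 237.99625 mcg/mL·h
IV tail: 45.54/0.165 = 276.000; AUC_iv,0→∞ = 237.99625 + 276.000 = 513.99625 mcg/mL·h
Trapezoidal AUC_0→7.5 (transdermal patch):
  [0→3]: (0.00+8.91)/2 × 3 = 13.365
  [3→3.5]: (8.91+8.46)/2 × 0.5 = 4.3425
  [3.5→6.5]: (8.46+5.44)/2 × 3 = 20.85
  [6.5→7.5]: (5.44+4.62)/2 × 1 = 5.03
  Sum = 43.5875 mcg/mL·h
transdermal patch tail: 4.62/0.165 = 28.000; AUC_ev,0→∞ = 43.5875 + 28.000 = 71.5875 mcg/mL·h
F = (AUC_ev/D_ev)/(AUC_iv/D_iv) = (71.5875/5)/(513.99625/5) = 14.3175/102.79925 = 0.1393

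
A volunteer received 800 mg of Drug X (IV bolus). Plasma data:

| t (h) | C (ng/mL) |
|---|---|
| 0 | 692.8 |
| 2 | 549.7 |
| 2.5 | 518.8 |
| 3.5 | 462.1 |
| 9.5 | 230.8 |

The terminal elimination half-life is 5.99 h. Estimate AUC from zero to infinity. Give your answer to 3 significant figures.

AUC = 6070 ng/mL·h

Trapezoidal AUC_0→9.5:
  [0→2]: (692.8+549.7)/2 × 2 = 1242.5
  [2→2.5]: (549.7+518.8)/2 × 0.5 = 267.125
  [2.5→3.5]: (518.8+462.1)/2 × 1 = 490.45
  [3.5→9.5]: (462.1+230.8)/2 × 6 = 2078.7
  Sum = 4078.775 ng/mL·h
k_e = ln2 / t½ = 0.693147 / 5.99 = 0.1157 h^-1
Extrapolated tail: C_last / k_e = 230.8 / 0.1157 = 1994.814
AUC_0→∞ = 4078.775 + 1994.814 = 6073.589 ng/mL·h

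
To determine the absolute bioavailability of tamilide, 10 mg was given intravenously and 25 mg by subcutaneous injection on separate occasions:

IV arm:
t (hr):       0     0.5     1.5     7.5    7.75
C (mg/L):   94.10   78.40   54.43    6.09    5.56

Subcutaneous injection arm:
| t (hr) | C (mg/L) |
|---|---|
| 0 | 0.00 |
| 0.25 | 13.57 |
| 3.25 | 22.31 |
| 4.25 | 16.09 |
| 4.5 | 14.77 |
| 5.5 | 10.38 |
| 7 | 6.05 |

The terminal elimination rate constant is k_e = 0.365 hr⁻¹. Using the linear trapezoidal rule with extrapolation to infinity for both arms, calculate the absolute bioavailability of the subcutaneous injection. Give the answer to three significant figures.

F = 0.156

Trapezoidal AUC_0→7.75 (IV):
  [0→0.5]: (94.10+78.40)/2 × 0.5 = 43.125
  [0.5→1.5]: (78.40+54.43)/2 × 1 = 66.415
  [1.5→7.5]: (54.43+6.09)/2 × 6 = 181.56
  [7.5→7.75]: (6.09+5.56)/2 × 0.25 = 1.45625
  Sum = 292.55625 mg/L·hr
IV tail: 5.56/0.365 = 15.233; AUC_iv,0→∞ = 292.55625 + 15.233 = 307.78925 mg/L·hr
Trapezoidal AUC_0→7 (subcutaneous injection):
  [0→0.25]: (0.00+13.57)/2 × 0.25 = 1.69625
  [0.25→3.25]: (13.57+22.31)/2 × 3 = 53.82
  [3.25→4.25]: (22.31+16.09)/2 × 1 = 19.2
  [4.25→4.5]: (16.09+14.77)/2 × 0.25 = 3.8575
  [4.5→5.5]: (14.77+10.38)/2 × 1 = 12.575
  [5.5→7]: (10.38+6.05)/2 × 1.5 = 12.3225
  Sum = 103.47125 mg/L·hr
subcutaneous injection tail: 6.05/0.365 = 16.575; AUC_ev,0→∞ = 103.47125 + 16.575 = 120.04625 mg/L·hr
F = (AUC_ev/D_ev)/(AUC_iv/D_iv) = (120.04625/25)/(307.78925/10) = 4.80185/30.778925 = 0.1560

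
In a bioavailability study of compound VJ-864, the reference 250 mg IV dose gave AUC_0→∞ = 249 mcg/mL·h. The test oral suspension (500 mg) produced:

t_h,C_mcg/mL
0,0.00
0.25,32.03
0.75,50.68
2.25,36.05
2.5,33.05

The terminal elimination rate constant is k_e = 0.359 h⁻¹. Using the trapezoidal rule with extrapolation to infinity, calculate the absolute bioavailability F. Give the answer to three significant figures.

Trapezoidal AUC_0→2.5 (oral suspension):
  [0→0.25]: (0.00+32.03)/2 × 0.25 = 4.00375
  [0.25→0.75]: (32.03+50.68)/2 × 0.5 = 20.6775
  [0.75→2.25]: (50.68+36.05)/2 × 1.5 = 65.0475
  [2.25→2.5]: (36.05+33.05)/2 × 0.25 = 8.6375
  Sum = 98.36625 mcg/mL·h
Tail: C_last/k_e = 33.05/0.359 = 92.061
AUC_0→∞ (oral suspension) = 98.36625 + 92.061 = 190.42725 mcg/mL·h
F = (AUC_ev/D_ev)/(AUC_iv/D_iv) = (190.42725/500)/(249/250) = 0.3808545/0.996 = 0.3824

F = 0.382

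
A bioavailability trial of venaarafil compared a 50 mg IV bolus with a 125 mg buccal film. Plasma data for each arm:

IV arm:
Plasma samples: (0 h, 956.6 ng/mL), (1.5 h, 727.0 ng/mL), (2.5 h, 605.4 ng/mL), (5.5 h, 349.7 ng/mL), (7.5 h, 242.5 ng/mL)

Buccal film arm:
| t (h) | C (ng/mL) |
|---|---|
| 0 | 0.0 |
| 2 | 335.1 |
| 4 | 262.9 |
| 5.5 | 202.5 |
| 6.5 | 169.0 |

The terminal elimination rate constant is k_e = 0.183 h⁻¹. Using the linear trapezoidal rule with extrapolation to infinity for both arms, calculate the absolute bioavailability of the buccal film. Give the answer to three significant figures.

F = 0.181

Trapezoidal AUC_0→7.5 (IV):
  [0→1.5]: (956.6+727.0)/2 × 1.5 = 1262.7
  [1.5→2.5]: (727.0+605.4)/2 × 1 = 666.2
  [2.5→5.5]: (605.4+349.7)/2 × 3 = 1432.65
  [5.5→7.5]: (349.7+242.5)/2 × 2 = 592.2
  Sum = 3953.75 ng/mL·h
IV tail: 242.5/0.183 = 1325.137; AUC_iv,0→∞ = 3953.75 + 1325.137 = 5278.887 ng/mL·h
Trapezoidal AUC_0→6.5 (buccal film):
  [0→2]: (0.0+335.1)/2 × 2 = 335.1
  [2→4]: (335.1+262.9)/2 × 2 = 598.0
  [4→5.5]: (262.9+202.5)/2 × 1.5 = 349.05
  [5.5→6.5]: (202.5+169.0)/2 × 1 = 185.75
  Sum = 1467.9 ng/mL·h
buccal film tail: 169.0/0.183 = 923.497; AUC_ev,0→∞ = 1467.9 + 923.497 = 2391.397 ng/mL·h
F = (AUC_ev/D_ev)/(AUC_iv/D_iv) = (2391.397/125)/(5278.887/50) = 19.131176/105.57774 = 0.1812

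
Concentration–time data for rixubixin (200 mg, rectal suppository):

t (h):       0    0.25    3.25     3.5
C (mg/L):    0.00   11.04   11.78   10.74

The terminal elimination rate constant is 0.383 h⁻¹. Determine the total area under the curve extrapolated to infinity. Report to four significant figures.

AUC = 66.47 mg/L·h

Trapezoidal AUC_0→3.5:
  [0→0.25]: (0.00+11.04)/2 × 0.25 = 1.38
  [0.25→3.25]: (11.04+11.78)/2 × 3 = 34.23
  [3.25→3.5]: (11.78+10.74)/2 × 0.25 = 2.815
  Sum = 38.425 mg/L·h
Extrapolated tail: C_last / k_e = 10.74 / 0.383 = 28.042
AUC_0→∞ = 38.425 + 28.042 = 66.467 mg/L·h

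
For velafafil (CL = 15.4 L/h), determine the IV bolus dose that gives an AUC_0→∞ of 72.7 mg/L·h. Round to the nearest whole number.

Dose_iv = CL × AUC_0→∞
     = 15.4 × 72.7 = 1119.58 mg

Dose = 1120 mg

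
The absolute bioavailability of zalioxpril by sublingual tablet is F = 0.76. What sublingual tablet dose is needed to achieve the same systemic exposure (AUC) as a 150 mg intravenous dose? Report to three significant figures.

D_sublingual = 197 mg

For equal systemic exposure: F × D_ev = D_iv
D_ev = D_iv / F = 150 / 0.76 = 197.368 mg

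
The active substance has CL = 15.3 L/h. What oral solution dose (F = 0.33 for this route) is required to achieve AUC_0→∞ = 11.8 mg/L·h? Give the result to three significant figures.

Dose = CL × AUC_0→∞ / F
     = 15.3 × 11.8 / 0.33 = 547.091 mg

Dose = 547 mg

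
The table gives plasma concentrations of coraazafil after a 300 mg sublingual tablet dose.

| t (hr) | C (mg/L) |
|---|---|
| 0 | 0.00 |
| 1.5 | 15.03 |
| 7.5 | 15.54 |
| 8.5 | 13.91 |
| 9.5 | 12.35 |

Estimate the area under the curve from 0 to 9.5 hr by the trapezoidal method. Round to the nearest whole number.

AUC = 131 mg/L·hr

Trapezoidal AUC_0→9.5:
  [0→1.5]: (0.00+15.03)/2 × 1.5 = 11.2725
  [1.5→7.5]: (15.03+15.54)/2 × 6 = 91.71
  [7.5→8.5]: (15.54+13.91)/2 × 1 = 14.725
  [8.5→9.5]: (13.91+12.35)/2 × 1 = 13.13
  Sum = 130.8375 mg/L·hr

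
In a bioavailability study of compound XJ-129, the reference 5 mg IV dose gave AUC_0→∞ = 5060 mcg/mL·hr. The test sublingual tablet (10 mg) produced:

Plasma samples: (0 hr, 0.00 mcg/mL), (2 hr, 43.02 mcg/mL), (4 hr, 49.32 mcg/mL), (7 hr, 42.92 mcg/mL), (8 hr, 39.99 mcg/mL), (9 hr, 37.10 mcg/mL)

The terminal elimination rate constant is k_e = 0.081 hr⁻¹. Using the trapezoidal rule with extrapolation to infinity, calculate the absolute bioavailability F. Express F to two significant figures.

Trapezoidal AUC_0→9 (sublingual tablet):
  [0→2]: (0.00+43.02)/2 × 2 = 43.02
  [2→4]: (43.02+49.32)/2 × 2 = 92.34
  [4→7]: (49.32+42.92)/2 × 3 = 138.36
  [7→8]: (42.92+39.99)/2 × 1 = 41.455
  [8→9]: (39.99+37.10)/2 × 1 = 38.545
  Sum = 353.72 mcg/mL·hr
Tail: C_last/k_e = 37.10/0.081 = 458.025
AUC_0→∞ (sublingual tablet) = 353.72 + 458.025 = 811.745 mcg/mL·hr
F = (AUC_ev/D_ev)/(AUC_iv/D_iv) = (811.745/10)/(5060/5) = 81.1745/1012 = 0.0802

F = 0.080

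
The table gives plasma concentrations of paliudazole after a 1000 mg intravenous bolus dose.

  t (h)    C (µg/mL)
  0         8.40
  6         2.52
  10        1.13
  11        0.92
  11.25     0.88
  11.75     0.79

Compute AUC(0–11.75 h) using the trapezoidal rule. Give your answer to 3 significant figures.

AUC = 41.7 µg/mL·h

Trapezoidal AUC_0→11.75:
  [0→6]: (8.40+2.52)/2 × 6 = 32.76
  [6→10]: (2.52+1.13)/2 × 4 = 7.3
  [10→11]: (1.13+0.92)/2 × 1 = 1.025
  [11→11.25]: (0.92+0.88)/2 × 0.25 = 0.225
  [11.25→11.75]: (0.88+0.79)/2 × 0.5 = 0.4175
  Sum = 41.7275 µg/mL·h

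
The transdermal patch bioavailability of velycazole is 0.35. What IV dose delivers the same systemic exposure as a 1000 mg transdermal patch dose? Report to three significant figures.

D_iv = 350 mg

Systemic exposure from an extravascular dose = F × D_ev, so the equivalent IV dose is F × D_ev.
D_iv = F × D_ev = 0.35 × 1000 = 350 mg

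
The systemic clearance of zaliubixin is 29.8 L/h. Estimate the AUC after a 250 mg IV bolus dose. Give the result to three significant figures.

AUC = 8.39 mg/L·h

AUC_0→∞ = Dose_iv / CL
        = 250 / 29.8 = 8.38926 mg/L·h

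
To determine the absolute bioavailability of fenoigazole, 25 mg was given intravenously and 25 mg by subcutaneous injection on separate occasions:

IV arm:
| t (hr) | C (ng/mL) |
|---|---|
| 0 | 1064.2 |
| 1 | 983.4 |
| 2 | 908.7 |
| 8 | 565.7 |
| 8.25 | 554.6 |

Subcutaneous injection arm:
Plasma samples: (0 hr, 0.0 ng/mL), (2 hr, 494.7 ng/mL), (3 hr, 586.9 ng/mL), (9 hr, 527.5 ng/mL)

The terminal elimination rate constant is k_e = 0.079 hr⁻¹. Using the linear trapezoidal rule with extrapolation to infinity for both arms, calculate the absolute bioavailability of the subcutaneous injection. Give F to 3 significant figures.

Trapezoidal AUC_0→8.25 (IV):
  [0→1]: (1064.2+983.4)/2 × 1 = 1023.8
  [1→2]: (983.4+908.7)/2 × 1 = 946.05
  [2→8]: (908.7+565.7)/2 × 6 = 4423.2
  [8→8.25]: (565.7+554.6)/2 × 0.25 = 140.0375
  Sum = 6533.0875 ng/mL·hr
IV tail: 554.6/0.079 = 7020.253; AUC_iv,0→∞ = 6533.0875 + 7020.253 = 13553.3405 ng/mL·hr
Trapezoidal AUC_0→9 (subcutaneous injection):
  [0→2]: (0.0+494.7)/2 × 2 = 494.7
  [2→3]: (494.7+586.9)/2 × 1 = 540.8
  [3→9]: (586.9+527.5)/2 × 6 = 3343.2
  Sum = 4378.7 ng/mL·hr
subcutaneous injection tail: 527.5/0.079 = 6677.215; AUC_ev,0→∞ = 4378.7 + 6677.215 = 11055.915 ng/mL·hr
F = (AUC_ev/D_ev)/(AUC_iv/D_iv) = (11055.915/25)/(13553.3405/25) = 442.2366/542.13362 = 0.8157

F = 0.816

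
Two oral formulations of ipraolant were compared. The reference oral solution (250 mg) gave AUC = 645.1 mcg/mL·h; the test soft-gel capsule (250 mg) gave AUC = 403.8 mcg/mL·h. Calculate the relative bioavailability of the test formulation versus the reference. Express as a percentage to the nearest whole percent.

F_rel = 63%

F_rel = (AUC_test/D_test) / (AUC_ref/D_ref)
      = (403.8/250) / (645.1/250)
      = 1.6152 / 2.5804 = 0.6259 = 62.59%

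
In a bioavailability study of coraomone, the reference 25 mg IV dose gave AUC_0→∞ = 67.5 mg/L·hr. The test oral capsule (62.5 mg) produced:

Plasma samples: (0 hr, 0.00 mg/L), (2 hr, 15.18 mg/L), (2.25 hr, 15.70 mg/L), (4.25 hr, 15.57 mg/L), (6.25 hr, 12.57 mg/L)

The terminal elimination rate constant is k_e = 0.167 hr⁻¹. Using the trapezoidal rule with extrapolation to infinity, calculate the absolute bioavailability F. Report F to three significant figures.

Trapezoidal AUC_0→6.25 (oral capsule):
  [0→2]: (0.00+15.18)/2 × 2 = 15.18
  [2→2.25]: (15.18+15.70)/2 × 0.25 = 3.86
  [2.25→4.25]: (15.70+15.57)/2 × 2 = 31.27
  [4.25→6.25]: (15.57+12.57)/2 × 2 = 28.14
  Sum = 78.45 mg/L·hr
Tail: C_last/k_e = 12.57/0.167 = 75.269
AUC_0→∞ (oral capsule) = 78.45 + 75.269 = 153.719 mg/L·hr
F = (AUC_ev/D_ev)/(AUC_iv/D_iv) = (153.719/62.5)/(67.5/25) = 2.459504/2.7 = 0.9109

F = 0.911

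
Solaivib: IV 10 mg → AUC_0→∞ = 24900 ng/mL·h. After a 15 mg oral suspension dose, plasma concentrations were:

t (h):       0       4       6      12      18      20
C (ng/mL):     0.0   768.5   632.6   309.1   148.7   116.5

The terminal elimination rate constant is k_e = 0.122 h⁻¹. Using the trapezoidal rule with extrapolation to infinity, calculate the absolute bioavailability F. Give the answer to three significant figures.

F = 0.224

Trapezoidal AUC_0→20 (oral suspension):
  [0→4]: (0.0+768.5)/2 × 4 = 1537.0
  [4→6]: (768.5+632.6)/2 × 2 = 1401.1
  [6→12]: (632.6+309.1)/2 × 6 = 2825.1
  [12→18]: (309.1+148.7)/2 × 6 = 1373.4
  [18→20]: (148.7+116.5)/2 × 2 = 265.2
  Sum = 7401.8 ng/mL·h
Tail: C_last/k_e = 116.5/0.122 = 954.918
AUC_0→∞ (oral suspension) = 7401.8 + 954.918 = 8356.718 ng/mL·h
F = (AUC_ev/D_ev)/(AUC_iv/D_iv) = (8356.718/15)/(24900/10) = 557.115/2490 = 0.2237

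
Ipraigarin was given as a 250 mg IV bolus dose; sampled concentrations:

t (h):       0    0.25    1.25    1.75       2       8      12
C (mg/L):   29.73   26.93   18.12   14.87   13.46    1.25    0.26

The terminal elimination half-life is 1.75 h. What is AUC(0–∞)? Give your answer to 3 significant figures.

AUC = 89.2 mg/L·h

Trapezoidal AUC_0→12:
  [0→0.25]: (29.73+26.93)/2 × 0.25 = 7.0825
  [0.25→1.25]: (26.93+18.12)/2 × 1 = 22.525
  [1.25→1.75]: (18.12+14.87)/2 × 0.5 = 8.2475
  [1.75→2]: (14.87+13.46)/2 × 0.25 = 3.54125
  [2→8]: (13.46+1.25)/2 × 6 = 44.13
  [8→12]: (1.25+0.26)/2 × 4 = 3.02
  Sum = 88.54625 mg/L·h
k_e = ln2 / t½ = 0.693147 / 1.75 = 0.3961 h^-1
Extrapolated tail: C_last / k_e = 0.26 / 0.3961 = 0.656
AUC_0→∞ = 88.54625 + 0.656 = 89.20225 mg/L·h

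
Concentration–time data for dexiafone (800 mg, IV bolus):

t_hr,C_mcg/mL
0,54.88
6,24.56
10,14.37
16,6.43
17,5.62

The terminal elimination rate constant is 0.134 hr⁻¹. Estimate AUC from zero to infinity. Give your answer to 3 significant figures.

AUC = 427 mcg/mL·hr

Trapezoidal AUC_0→17:
  [0→6]: (54.88+24.56)/2 × 6 = 238.32
  [6→10]: (24.56+14.37)/2 × 4 = 77.86
  [10→16]: (14.37+6.43)/2 × 6 = 62.4
  [16→17]: (6.43+5.62)/2 × 1 = 6.025
  Sum = 384.605 mcg/mL·hr
Extrapolated tail: C_last / k_e = 5.62 / 0.134 = 41.940
AUC_0→∞ = 384.605 + 41.940 = 426.545 mcg/mL·hr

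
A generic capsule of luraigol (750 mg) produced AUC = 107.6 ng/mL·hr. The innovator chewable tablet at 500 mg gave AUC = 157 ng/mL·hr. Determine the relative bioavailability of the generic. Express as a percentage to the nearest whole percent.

F_rel = (AUC_test/D_test) / (AUC_ref/D_ref)
      = (107.6/750) / (157/500)
      = 0.143467 / 0.314 = 0.4569 = 45.69%

F_rel = 46%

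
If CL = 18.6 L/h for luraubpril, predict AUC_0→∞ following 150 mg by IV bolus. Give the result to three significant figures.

AUC = 8.06 mg/L·h

AUC_0→∞ = Dose_iv / CL
        = 150 / 18.6 = 8.06452 mg/L·h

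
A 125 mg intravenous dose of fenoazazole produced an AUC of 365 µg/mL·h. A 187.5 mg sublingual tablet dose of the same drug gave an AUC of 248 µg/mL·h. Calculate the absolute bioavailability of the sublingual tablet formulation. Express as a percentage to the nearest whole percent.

F = (AUC_ev / D_ev) / (AUC_iv / D_iv)
  = (248/187.5) / (365/125)
  = 1.32267 / 2.92 = 0.4530
  = 45.30%

F = 45%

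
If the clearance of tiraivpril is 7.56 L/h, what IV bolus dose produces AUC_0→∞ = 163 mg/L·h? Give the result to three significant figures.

Dose = 1230 mg

Dose_iv = CL × AUC_0→∞
     = 7.56 × 163 = 1232.28 mg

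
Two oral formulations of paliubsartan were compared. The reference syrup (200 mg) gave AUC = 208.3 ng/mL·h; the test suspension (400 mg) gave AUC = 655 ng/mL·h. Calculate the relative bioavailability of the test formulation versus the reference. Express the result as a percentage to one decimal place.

F_rel = 157.2%

F_rel = (AUC_test/D_test) / (AUC_ref/D_ref)
      = (655/400) / (208.3/200)
      = 1.6375 / 1.0415 = 1.5723 = 157.23%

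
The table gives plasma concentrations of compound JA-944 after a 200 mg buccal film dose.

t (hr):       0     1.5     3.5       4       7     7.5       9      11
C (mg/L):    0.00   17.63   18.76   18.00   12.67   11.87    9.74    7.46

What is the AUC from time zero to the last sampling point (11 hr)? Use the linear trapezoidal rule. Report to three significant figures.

AUC = 144 mg/L·hr

Trapezoidal AUC_0→11:
  [0→1.5]: (0.00+17.63)/2 × 1.5 = 13.2225
  [1.5→3.5]: (17.63+18.76)/2 × 2 = 36.39
  [3.5→4]: (18.76+18.00)/2 × 0.5 = 9.19
  [4→7]: (18.00+12.67)/2 × 3 = 46.005
  [7→7.5]: (12.67+11.87)/2 × 0.5 = 6.135
  [7.5→9]: (11.87+9.74)/2 × 1.5 = 16.2075
  [9→11]: (9.74+7.46)/2 × 2 = 17.2
  Sum = 144.35 mg/L·hr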